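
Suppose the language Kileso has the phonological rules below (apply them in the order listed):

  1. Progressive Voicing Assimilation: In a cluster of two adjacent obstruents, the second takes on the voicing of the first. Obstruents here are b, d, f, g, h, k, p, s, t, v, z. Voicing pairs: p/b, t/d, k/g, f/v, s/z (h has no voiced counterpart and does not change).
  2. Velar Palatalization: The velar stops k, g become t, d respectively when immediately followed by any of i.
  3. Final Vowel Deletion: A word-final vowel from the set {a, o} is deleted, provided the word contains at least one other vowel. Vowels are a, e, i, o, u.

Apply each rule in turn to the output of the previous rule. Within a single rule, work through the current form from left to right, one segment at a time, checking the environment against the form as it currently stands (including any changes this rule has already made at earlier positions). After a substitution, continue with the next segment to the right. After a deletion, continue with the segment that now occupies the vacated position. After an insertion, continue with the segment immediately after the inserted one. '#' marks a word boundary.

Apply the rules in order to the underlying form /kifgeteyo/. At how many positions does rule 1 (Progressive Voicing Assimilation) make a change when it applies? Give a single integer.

1 Progressive Voicing Assimilation: [kifgeteyo] → [kifketeyo]
2 Velar Palatalization: [kifketeyo] → [tifketeyo]
3 Final Vowel Deletion: [tifketeyo] → [tifketey]
Rule 1 changed 1 position(s).

1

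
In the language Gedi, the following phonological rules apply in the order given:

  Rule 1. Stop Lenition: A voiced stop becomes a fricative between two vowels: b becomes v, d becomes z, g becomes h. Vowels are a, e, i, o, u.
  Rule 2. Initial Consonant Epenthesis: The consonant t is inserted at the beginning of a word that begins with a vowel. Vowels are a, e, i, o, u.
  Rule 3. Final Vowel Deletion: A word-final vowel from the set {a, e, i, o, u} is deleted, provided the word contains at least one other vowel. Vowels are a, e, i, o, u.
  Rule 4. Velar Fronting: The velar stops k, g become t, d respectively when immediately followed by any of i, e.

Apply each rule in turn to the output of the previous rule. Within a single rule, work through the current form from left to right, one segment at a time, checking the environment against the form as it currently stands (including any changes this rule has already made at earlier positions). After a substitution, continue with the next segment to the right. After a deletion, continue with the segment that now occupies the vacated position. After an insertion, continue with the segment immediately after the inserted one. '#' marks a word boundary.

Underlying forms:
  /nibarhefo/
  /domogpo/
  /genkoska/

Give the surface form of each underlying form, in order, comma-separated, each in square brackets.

/nibarhefo/:
  Rule 1 Stop Lenition: [nibarhefo] → [nivarhefo]
  Rule 2 Initial Consonant Epenthesis: no change — [nivarhefo]
  Rule 3 Final Vowel Deletion: [nivarhefo] → [nivarhef]
  Rule 4 Velar Fronting: no change — [nivarhef]
/domogpo/:
  Rule 1 Stop Lenition: no change — [domogpo]
  Rule 2 Initial Consonant Epenthesis: no change — [domogpo]
  Rule 3 Final Vowel Deletion: [domogpo] → [domogp]
  Rule 4 Velar Fronting: no change — [domogp]
/genkoska/:
  Rule 1 Stop Lenition: no change — [genkoska]
  Rule 2 Initial Consonant Epenthesis: no change — [genkoska]
  Rule 3 Final Vowel Deletion: [genkoska] → [genkosk]
  Rule 4 Velar Fronting: [genkosk] → [denkosk]

[nivarhef], [domogp], [denkosk]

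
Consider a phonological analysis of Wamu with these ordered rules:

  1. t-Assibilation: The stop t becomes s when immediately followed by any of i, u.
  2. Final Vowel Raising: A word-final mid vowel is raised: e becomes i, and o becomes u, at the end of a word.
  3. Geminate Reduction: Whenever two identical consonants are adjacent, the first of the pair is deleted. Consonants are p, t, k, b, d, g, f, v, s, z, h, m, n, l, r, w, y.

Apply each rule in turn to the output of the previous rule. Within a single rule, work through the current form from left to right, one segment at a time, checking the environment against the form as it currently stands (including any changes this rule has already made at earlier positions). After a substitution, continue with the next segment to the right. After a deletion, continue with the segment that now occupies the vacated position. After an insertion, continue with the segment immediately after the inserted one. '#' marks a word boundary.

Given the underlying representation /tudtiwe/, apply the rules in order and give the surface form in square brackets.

1 t-Assibilation: [tudtiwe] → [sudsiwe]
2 Final Vowel Raising: [sudsiwe] → [sudsiwi]
3 Geminate Reduction: no change — [sudsiwi]

[sudsiwi]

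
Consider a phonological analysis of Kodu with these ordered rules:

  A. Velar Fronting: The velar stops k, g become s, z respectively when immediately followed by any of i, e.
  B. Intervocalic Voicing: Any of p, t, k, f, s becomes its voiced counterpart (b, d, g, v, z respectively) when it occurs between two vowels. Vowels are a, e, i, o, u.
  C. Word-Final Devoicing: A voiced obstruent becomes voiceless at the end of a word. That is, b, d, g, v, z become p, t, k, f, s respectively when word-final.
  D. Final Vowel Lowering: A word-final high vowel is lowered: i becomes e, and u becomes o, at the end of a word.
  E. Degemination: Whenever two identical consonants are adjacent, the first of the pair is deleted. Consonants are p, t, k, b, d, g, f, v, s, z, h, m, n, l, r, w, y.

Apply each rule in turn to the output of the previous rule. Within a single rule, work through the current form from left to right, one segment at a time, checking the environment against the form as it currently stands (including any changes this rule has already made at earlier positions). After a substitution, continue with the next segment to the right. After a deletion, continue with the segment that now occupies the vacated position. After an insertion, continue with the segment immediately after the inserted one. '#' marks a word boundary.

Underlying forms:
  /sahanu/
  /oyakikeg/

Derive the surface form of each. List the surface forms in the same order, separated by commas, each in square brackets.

/sahanu/:
  A Velar Fronting: no change — [sahanu]
  B Intervocalic Voicing: no change — [sahanu]
  C Word-Final Devoicing: no change — [sahanu]
  D Final Vowel Lowering: [sahanu] → [sahano]
  E Degemination: no change — [sahano]
/oyakikeg/:
  A Velar Fronting: [oyakikeg] → [oyasiseg]
  B Intervocalic Voicing: [oyasiseg] → [oyazizeg]
  C Word-Final Devoicing: [oyazizeg] → [oyazizek]
  D Final Vowel Lowering: no change — [oyazizek]
  E Degemination: no change — [oyazizek]

[sahano], [oyazizek]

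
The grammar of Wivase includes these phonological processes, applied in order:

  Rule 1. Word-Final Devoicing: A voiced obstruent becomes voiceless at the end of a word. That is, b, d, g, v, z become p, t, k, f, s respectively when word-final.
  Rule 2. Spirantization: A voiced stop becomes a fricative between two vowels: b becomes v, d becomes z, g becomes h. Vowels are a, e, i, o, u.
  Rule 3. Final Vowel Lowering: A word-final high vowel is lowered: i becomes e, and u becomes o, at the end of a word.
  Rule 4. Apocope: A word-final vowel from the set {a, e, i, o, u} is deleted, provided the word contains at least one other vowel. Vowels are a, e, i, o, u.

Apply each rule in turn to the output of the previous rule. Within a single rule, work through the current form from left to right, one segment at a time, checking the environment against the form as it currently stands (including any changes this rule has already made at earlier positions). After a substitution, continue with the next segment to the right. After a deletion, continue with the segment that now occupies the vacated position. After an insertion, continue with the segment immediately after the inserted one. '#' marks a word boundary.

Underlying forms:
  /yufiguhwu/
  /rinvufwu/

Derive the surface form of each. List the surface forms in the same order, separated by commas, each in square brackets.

/yufiguhwu/:
  Rule 1 Word-Final Devoicing: no change — [yufiguhwu]
  Rule 2 Spirantization: [yufiguhwu] → [yufihuhwu]
  Rule 3 Final Vowel Lowering: [yufihuhwu] → [yufihuhwo]
  Rule 4 Apocope: [yufihuhwo] → [yufihuhw]
/rinvufwu/:
  Rule 1 Word-Final Devoicing: no change — [rinvufwu]
  Rule 2 Spirantization: no change — [rinvufwu]
  Rule 3 Final Vowel Lowering: [rinvufwu] → [rinvufwo]
  Rule 4 Apocope: [rinvufwo] → [rinvufw]

[yufihuhw], [rinvufw]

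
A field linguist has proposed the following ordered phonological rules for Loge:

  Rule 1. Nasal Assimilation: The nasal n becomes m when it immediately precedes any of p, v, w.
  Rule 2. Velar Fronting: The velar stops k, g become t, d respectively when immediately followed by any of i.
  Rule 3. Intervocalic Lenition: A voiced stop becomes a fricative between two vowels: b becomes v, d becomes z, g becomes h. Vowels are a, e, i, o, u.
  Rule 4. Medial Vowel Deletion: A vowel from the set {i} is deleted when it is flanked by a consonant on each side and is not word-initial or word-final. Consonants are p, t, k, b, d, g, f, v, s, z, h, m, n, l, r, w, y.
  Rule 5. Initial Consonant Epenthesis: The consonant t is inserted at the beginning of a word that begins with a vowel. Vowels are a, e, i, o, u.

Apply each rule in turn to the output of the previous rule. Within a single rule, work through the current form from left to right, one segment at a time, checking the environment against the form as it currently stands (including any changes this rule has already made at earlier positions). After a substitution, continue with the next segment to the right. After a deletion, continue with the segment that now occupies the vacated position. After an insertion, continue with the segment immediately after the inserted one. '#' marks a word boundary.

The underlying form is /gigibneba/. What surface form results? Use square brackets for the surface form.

Rule 1 Nasal Assimilation: no change — [gigibneba]
Rule 2 Velar Fronting: [gigibneba] → [didibneba]
Rule 3 Intervocalic Lenition: [didibneba] → [dizibneva]
Rule 4 Medial Vowel Deletion: [dizibneva] → [dzbneva]
Rule 5 Initial Consonant Epenthesis: no change — [dzbneva]

[dzbneva]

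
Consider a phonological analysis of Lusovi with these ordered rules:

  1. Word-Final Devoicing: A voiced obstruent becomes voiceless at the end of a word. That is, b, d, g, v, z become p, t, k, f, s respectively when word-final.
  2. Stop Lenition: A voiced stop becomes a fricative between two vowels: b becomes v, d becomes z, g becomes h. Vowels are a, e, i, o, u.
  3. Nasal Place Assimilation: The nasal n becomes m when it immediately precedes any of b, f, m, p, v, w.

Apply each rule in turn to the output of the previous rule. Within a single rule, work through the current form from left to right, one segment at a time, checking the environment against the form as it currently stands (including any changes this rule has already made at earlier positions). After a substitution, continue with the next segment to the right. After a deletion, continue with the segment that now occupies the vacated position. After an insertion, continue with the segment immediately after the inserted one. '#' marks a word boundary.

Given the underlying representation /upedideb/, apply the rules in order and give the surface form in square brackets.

1 Word-Final Devoicing: [upedideb] → [upedidep]
2 Stop Lenition: [upedidep] → [upezizep]
3 Nasal Place Assimilation: no change — [upezizep]

[upezizep]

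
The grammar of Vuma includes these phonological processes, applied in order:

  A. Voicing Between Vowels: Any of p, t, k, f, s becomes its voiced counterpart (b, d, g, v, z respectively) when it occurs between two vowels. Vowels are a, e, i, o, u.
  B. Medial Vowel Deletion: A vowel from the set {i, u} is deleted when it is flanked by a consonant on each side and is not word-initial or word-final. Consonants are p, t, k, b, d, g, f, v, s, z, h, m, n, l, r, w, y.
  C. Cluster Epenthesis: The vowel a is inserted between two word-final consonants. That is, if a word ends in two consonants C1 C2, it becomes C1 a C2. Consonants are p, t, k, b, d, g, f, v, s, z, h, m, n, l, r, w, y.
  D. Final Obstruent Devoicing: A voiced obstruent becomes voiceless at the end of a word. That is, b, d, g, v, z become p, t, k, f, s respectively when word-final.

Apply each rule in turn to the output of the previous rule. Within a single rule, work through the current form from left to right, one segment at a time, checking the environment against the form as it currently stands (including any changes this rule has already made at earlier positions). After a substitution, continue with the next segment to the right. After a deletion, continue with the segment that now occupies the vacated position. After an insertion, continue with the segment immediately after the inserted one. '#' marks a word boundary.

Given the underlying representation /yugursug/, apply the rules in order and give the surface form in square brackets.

A Voicing Between Vowels: no change — [yugursug]
B Medial Vowel Deletion: [yugursug] → [ygrsg]
C Cluster Epenthesis: [ygrsg] → [ygrsag]
D Final Obstruent Devoicing: [ygrsag] → [ygrsak]

[ygrsak]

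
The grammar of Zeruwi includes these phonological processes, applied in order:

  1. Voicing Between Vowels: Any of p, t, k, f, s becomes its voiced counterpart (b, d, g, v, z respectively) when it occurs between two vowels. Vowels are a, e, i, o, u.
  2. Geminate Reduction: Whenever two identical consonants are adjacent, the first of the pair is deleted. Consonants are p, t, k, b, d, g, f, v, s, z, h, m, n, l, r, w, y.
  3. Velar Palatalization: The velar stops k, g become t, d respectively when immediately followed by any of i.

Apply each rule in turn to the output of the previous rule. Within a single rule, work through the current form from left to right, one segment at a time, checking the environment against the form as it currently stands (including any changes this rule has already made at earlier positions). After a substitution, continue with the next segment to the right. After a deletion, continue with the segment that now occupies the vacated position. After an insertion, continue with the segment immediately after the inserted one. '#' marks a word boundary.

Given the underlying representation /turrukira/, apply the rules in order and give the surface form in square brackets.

1 Voicing Between Vowels: [turrukira] → [turrugira]
2 Geminate Reduction: [turrugira] → [turugira]
3 Velar Palatalization: [turugira] → [turudira]

[turudira]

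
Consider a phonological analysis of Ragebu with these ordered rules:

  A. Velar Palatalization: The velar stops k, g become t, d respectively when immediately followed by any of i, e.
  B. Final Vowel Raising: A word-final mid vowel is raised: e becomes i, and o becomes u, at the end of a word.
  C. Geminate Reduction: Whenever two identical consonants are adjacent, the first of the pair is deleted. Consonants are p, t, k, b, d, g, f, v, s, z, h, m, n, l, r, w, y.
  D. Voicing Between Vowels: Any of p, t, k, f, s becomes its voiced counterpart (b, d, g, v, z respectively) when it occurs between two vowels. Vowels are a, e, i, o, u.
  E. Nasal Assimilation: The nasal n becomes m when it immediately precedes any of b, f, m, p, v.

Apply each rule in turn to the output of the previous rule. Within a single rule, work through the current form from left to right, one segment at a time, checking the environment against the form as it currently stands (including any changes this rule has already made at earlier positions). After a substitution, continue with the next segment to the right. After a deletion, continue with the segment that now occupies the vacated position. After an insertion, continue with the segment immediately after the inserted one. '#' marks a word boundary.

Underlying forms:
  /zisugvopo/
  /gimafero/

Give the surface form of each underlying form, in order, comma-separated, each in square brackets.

[zizugvobu], [dimaveru]

/zisugvopo/:
  A Velar Palatalization: no change — [zisugvopo]
  B Final Vowel Raising: [zisugvopo] → [zisugvopu]
  C Geminate Reduction: no change — [zisugvopu]
  D Voicing Between Vowels: [zisugvopu] → [zizugvobu]
  E Nasal Assimilation: no change — [zizugvobu]
/gimafero/:
  A Velar Palatalization: [gimafero] → [dimafero]
  B Final Vowel Raising: [dimafero] → [dimaferu]
  C Geminate Reduction: no change — [dimaferu]
  D Voicing Between Vowels: [dimaferu] → [dimaveru]
  E Nasal Assimilation: no change — [dimaveru]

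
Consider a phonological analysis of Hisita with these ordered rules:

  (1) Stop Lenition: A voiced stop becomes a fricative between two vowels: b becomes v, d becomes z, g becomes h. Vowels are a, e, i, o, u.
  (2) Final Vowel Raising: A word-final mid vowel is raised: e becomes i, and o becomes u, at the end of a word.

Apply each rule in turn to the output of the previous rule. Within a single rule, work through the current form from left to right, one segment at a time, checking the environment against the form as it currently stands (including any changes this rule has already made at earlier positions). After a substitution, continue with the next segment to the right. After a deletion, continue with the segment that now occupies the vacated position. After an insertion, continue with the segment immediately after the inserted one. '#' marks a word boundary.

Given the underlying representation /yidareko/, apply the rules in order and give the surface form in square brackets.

[yizareku]

(1) Stop Lenition: [yidareko] → [yizareko]
(2) Final Vowel Raising: [yizareko] → [yizareku]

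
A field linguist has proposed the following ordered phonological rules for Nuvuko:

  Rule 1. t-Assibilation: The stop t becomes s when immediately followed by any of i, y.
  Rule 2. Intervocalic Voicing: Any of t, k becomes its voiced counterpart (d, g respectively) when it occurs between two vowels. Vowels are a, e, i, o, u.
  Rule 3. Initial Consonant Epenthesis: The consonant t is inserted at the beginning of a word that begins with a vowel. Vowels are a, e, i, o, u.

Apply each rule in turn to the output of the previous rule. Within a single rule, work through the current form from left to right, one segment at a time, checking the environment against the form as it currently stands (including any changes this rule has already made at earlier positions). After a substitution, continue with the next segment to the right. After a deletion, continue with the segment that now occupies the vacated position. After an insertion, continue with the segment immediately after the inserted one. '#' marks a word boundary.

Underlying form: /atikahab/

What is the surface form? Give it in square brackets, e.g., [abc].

Rule 1 t-Assibilation: [atikahab] → [asikahab]
Rule 2 Intervocalic Voicing: [asikahab] → [asigahab]
Rule 3 Initial Consonant Epenthesis: [asigahab] → [tasigahab]

[tasigahab]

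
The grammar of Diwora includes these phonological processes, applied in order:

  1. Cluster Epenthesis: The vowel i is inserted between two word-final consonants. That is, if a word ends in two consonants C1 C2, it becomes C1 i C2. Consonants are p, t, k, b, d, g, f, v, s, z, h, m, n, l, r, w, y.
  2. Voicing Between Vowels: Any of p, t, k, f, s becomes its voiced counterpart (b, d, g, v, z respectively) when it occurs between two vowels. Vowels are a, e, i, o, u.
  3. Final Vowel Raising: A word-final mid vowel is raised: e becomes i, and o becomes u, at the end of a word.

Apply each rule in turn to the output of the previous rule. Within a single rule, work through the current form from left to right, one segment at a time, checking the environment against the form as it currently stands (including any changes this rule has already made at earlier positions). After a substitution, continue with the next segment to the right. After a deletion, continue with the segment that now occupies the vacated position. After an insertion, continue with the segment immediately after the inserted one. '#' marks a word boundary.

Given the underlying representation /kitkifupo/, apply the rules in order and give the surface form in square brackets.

1 Cluster Epenthesis: no change — [kitkifupo]
2 Voicing Between Vowels: [kitkifupo] → [kitkivubo]
3 Final Vowel Raising: [kitkivubo] → [kitkivubu]

[kitkivubu]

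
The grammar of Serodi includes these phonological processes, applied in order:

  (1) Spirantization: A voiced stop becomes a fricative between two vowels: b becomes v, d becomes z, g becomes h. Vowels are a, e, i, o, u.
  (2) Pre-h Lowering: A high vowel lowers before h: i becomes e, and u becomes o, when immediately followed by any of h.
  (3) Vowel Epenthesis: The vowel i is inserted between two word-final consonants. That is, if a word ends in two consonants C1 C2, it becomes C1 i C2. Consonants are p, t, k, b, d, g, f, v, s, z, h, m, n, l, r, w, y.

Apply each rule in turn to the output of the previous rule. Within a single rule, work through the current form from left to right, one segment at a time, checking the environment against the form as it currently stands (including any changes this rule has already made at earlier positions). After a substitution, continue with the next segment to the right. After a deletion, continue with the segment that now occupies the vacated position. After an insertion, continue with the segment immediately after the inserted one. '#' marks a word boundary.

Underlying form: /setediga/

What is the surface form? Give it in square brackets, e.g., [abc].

(1) Spirantization: [setediga] → [seteziha]
(2) Pre-h Lowering: [seteziha] → [setezeha]
(3) Vowel Epenthesis: no change — [setezeha]

[setezeha]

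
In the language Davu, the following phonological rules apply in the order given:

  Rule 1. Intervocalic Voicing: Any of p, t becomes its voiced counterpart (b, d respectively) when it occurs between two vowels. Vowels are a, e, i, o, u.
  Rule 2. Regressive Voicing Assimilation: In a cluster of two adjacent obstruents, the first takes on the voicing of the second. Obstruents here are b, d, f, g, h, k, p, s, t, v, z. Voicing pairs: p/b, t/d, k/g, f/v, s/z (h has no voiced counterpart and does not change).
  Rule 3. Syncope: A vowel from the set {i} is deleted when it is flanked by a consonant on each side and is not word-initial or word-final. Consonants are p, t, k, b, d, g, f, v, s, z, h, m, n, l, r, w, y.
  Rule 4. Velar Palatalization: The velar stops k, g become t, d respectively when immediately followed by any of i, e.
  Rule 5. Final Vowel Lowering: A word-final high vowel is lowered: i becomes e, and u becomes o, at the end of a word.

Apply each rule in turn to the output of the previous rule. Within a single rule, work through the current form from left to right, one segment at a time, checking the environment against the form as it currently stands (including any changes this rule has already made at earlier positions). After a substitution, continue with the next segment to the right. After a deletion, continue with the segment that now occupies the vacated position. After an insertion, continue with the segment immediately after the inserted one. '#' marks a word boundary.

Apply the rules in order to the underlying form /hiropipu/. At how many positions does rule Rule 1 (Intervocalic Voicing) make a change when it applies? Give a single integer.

Rule 1 Intervocalic Voicing: [hiropipu] → [hirobibu]
Rule 2 Regressive Voicing Assimilation: no change — [hirobibu]
Rule 3 Syncope: [hirobibu] → [hrobbu]
Rule 4 Velar Palatalization: no change — [hrobbu]
Rule 5 Final Vowel Lowering: [hrobbu] → [hrobbo]
Rule Rule 1 changed 2 position(s).

2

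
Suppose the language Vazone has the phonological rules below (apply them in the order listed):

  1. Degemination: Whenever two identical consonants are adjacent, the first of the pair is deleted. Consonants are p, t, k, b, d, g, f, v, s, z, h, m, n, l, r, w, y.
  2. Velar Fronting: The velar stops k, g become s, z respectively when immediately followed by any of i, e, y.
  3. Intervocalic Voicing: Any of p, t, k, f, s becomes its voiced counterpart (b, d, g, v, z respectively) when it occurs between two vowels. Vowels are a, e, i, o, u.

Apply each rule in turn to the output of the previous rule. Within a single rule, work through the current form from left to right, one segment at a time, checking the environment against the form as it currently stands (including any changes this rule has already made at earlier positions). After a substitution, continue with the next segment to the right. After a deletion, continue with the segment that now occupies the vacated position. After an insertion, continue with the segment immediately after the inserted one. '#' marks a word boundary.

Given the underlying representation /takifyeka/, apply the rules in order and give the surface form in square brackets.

1 Degemination: no change — [takifyeka]
2 Velar Fronting: [takifyeka] → [tasifyeka]
3 Intervocalic Voicing: [tasifyeka] → [tazifyega]

[tazifyega]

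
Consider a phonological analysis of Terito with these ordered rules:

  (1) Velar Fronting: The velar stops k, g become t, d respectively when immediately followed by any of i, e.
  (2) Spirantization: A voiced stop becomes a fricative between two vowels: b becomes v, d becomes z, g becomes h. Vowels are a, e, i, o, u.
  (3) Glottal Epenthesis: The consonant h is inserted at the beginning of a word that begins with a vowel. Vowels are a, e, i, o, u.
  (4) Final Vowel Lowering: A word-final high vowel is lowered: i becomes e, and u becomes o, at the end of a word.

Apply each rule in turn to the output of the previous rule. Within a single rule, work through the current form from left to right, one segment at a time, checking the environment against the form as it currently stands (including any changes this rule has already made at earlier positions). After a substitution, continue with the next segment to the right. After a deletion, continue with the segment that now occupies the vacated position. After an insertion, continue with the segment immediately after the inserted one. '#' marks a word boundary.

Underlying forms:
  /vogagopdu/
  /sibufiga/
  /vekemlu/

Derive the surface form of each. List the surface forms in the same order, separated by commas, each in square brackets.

/vogagopdu/:
  (1) Velar Fronting: no change — [vogagopdu]
  (2) Spirantization: [vogagopdu] → [vohahopdu]
  (3) Glottal Epenthesis: no change — [vohahopdu]
  (4) Final Vowel Lowering: [vohahopdu] → [vohahopdo]
/sibufiga/:
  (1) Velar Fronting: no change — [sibufiga]
  (2) Spirantization: [sibufiga] → [sivufiha]
  (3) Glottal Epenthesis: no change — [sivufiha]
  (4) Final Vowel Lowering: no change — [sivufiha]
/vekemlu/:
  (1) Velar Fronting: [vekemlu] → [vetemlu]
  (2) Spirantization: no change — [vetemlu]
  (3) Glottal Epenthesis: no change — [vetemlu]
  (4) Final Vowel Lowering: [vetemlu] → [vetemlo]

[vohahopdo], [sivufiha], [vetemlo]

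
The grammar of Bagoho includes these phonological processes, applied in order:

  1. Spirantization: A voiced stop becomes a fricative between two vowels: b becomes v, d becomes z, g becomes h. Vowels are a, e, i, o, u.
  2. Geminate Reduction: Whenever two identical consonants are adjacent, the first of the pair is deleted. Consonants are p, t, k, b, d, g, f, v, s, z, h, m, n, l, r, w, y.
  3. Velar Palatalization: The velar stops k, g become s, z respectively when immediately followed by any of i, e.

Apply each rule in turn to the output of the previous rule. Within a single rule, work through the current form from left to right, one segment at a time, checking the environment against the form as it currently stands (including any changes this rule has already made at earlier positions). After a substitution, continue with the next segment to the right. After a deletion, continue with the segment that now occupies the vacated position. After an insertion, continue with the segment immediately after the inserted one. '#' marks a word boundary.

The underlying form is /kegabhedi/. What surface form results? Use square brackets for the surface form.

1 Spirantization: [kegabhedi] → [kehabhezi]
2 Geminate Reduction: no change — [kehabhezi]
3 Velar Palatalization: [kehabhezi] → [sehabhezi]

[sehabhezi]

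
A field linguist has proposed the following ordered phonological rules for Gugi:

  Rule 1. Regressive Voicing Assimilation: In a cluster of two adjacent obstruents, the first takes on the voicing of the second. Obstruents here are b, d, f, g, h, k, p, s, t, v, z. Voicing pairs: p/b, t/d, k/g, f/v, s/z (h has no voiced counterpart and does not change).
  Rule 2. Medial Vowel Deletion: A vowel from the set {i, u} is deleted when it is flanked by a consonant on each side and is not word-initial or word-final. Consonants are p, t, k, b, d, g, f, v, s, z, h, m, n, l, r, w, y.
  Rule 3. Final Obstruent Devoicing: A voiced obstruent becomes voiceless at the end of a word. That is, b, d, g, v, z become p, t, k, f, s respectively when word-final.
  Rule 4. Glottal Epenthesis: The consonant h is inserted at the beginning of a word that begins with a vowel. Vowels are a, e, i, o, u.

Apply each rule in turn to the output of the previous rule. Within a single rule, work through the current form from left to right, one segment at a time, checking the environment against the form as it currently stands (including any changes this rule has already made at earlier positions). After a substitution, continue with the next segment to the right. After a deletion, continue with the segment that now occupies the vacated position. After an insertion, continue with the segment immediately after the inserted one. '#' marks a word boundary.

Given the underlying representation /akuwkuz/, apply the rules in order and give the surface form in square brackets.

Rule 1 Regressive Voicing Assimilation: no change — [akuwkuz]
Rule 2 Medial Vowel Deletion: [akuwkuz] → [akwkz]
Rule 3 Final Obstruent Devoicing: [akwkz] → [akwks]
Rule 4 Glottal Epenthesis: [akwks] → [hakwks]

[hakwks]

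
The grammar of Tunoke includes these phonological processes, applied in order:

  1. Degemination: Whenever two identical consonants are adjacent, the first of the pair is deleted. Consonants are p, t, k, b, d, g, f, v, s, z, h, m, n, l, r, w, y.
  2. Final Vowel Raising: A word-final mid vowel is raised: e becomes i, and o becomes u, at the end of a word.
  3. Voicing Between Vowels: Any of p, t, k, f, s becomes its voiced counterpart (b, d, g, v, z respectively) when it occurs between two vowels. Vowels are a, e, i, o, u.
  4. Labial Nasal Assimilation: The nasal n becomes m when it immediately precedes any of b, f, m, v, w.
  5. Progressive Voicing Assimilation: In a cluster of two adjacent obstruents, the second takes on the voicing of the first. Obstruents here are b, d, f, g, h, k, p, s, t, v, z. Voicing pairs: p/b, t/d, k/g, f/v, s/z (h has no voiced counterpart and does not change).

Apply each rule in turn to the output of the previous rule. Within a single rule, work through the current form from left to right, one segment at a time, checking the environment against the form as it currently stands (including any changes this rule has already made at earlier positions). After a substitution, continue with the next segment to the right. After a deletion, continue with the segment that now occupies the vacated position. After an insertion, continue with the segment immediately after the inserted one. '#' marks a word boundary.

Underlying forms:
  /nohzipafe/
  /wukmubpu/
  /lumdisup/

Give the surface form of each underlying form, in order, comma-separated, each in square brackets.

[nohsibavi], [wukmubbu], [lumdizup]

/nohzipafe/:
  1 Degemination: no change — [nohzipafe]
  2 Final Vowel Raising: [nohzipafe] → [nohzipafi]
  3 Voicing Between Vowels: [nohzipafi] → [nohzibavi]
  4 Labial Nasal Assimilation: no change — [nohzibavi]
  5 Progressive Voicing Assimilation: [nohzibavi] → [nohsibavi]
/wukmubpu/:
  1 Degemination: no change — [wukmubpu]
  2 Final Vowel Raising: no change — [wukmubpu]
  3 Voicing Between Vowels: no change — [wukmubpu]
  4 Labial Nasal Assimilation: no change — [wukmubpu]
  5 Progressive Voicing Assimilation: [wukmubpu] → [wukmubbu]
/lumdisup/:
  1 Degemination: no change — [lumdisup]
  2 Final Vowel Raising: no change — [lumdisup]
  3 Voicing Between Vowels: [lumdisup] → [lumdizup]
  4 Labial Nasal Assimilation: no change — [lumdizup]
  5 Progressive Voicing Assimilation: no change — [lumdizup]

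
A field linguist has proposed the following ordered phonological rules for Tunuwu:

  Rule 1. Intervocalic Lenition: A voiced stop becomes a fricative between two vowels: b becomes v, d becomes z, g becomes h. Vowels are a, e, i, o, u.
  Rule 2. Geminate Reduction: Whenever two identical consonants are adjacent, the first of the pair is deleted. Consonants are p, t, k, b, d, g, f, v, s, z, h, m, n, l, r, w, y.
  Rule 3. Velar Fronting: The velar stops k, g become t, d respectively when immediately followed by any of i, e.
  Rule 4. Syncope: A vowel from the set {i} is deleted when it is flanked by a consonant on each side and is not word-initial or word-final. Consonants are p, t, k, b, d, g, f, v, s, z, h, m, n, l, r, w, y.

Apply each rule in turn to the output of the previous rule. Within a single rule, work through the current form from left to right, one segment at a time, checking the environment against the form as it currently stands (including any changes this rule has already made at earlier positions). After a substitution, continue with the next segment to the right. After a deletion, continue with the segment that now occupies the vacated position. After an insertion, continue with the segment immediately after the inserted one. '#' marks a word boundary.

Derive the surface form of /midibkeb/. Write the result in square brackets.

[mzbteb]

Rule 1 Intervocalic Lenition: [midibkeb] → [mizibkeb]
Rule 2 Geminate Reduction: no change — [mizibkeb]
Rule 3 Velar Fronting: [mizibkeb] → [mizibteb]
Rule 4 Syncope: [mizibteb] → [mzbteb]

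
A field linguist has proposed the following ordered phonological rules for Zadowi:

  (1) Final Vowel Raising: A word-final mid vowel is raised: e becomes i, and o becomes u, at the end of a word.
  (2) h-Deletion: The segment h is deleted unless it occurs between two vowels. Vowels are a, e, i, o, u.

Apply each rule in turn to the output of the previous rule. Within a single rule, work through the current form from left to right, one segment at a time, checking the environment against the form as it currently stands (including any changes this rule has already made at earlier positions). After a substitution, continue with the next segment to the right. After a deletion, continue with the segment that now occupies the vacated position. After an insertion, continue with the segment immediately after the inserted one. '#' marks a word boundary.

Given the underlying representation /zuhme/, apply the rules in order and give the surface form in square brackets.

[zumi]

(1) Final Vowel Raising: [zuhme] → [zuhmi]
(2) h-Deletion: [zuhmi] → [zumi]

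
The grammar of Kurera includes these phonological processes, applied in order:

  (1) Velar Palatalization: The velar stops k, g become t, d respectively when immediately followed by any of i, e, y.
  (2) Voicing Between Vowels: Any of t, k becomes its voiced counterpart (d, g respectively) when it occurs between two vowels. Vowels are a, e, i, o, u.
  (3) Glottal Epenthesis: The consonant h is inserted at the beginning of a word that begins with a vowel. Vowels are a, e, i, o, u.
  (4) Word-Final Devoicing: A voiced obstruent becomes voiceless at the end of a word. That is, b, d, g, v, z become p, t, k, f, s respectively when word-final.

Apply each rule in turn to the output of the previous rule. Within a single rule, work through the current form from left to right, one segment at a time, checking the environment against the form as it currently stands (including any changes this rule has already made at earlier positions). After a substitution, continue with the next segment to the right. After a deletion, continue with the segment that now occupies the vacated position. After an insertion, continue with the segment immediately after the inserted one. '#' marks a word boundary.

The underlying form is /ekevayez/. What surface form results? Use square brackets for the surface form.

(1) Velar Palatalization: [ekevayez] → [etevayez]
(2) Voicing Between Vowels: [etevayez] → [edevayez]
(3) Glottal Epenthesis: [edevayez] → [hedevayez]
(4) Word-Final Devoicing: [hedevayez] → [hedevayes]

[hedevayes]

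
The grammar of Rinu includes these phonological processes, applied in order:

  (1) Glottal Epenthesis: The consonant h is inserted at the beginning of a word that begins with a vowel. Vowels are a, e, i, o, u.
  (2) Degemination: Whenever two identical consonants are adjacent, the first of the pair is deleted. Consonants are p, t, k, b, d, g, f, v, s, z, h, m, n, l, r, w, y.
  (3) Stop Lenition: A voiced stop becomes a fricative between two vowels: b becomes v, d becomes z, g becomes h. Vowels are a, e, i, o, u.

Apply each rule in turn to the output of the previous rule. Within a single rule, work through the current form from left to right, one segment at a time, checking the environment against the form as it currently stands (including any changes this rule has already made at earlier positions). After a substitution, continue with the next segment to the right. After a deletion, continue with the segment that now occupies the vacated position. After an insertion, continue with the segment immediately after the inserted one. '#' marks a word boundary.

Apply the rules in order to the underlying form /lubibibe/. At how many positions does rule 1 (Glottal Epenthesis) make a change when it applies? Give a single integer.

0

(1) Glottal Epenthesis: no change — [lubibibe]
(2) Degemination: no change — [lubibibe]
(3) Stop Lenition: [lubibibe] → [luvivive]
Rule 1 changed 0 position(s).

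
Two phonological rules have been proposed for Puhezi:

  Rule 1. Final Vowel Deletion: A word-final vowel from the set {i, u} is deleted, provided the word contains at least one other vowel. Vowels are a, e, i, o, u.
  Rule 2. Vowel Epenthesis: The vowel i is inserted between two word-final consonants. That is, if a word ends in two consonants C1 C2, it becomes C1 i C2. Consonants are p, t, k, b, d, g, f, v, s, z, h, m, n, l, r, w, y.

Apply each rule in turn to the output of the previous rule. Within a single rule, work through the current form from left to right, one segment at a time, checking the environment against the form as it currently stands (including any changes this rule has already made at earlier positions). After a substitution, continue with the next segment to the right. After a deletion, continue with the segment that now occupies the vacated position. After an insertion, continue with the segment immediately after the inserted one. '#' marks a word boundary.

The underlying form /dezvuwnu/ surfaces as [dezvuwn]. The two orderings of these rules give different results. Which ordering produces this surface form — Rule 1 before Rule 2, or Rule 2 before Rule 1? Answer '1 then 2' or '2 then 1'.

2 then 1

Order 1 then 2:
  1 Final Vowel Deletion: [dezvuwnu] → [dezvuwn]
  2 Vowel Epenthesis: [dezvuwn] → [dezvuwin]
  result: [dezvuwin]
Order 2 then 1:
  2 Vowel Epenthesis: no change — [dezvuwnu]
  1 Final Vowel Deletion: [dezvuwnu] → [dezvuwn]
  result: [dezvuwn]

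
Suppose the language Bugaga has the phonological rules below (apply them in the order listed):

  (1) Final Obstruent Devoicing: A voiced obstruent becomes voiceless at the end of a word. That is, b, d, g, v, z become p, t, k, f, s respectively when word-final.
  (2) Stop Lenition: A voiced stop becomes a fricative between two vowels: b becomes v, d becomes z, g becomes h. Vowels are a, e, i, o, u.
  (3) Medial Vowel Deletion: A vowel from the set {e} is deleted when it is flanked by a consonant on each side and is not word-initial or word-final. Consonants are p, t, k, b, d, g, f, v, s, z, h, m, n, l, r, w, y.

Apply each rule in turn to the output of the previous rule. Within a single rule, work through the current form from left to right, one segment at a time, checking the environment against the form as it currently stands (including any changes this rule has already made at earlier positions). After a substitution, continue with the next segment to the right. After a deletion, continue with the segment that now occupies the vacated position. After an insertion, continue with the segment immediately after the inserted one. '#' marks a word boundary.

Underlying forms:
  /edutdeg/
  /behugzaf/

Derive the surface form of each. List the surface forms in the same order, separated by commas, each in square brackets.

[ezutdk], [bhugzaf]

/edutdeg/:
  (1) Final Obstruent Devoicing: [edutdeg] → [edutdek]
  (2) Stop Lenition: [edutdek] → [ezutdek]
  (3) Medial Vowel Deletion: [ezutdek] → [ezutdk]
/behugzaf/:
  (1) Final Obstruent Devoicing: no change — [behugzaf]
  (2) Stop Lenition: no change — [behugzaf]
  (3) Medial Vowel Deletion: [behugzaf] → [bhugzaf]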